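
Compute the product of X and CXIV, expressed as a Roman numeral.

X = 10
CXIV = 114
10 × 114 = 1140

MCXL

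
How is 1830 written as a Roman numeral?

Convert 1830 to Roman numerals:
  1830 contains 1×1000 (M)
  830 contains 1×500 (D)
  330 contains 3×100 (CCC)
  30 contains 3×10 (XXX)

MDCCCXXX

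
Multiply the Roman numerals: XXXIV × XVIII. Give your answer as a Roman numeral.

XXXIV = 34
XVIII = 18
34 × 18 = 612

DCXII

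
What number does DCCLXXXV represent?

DCCLXXXV: D=500, C=100, C=100, L=50, X=10, X=10, X=10, V=5
500 + 100 + 100 + 50 + 10 + 10 + 10 + 5 = 785

785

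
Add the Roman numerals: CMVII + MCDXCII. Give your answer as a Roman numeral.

CMVII = 907
MCDXCII = 1492
907 + 1492 = 2399

MMCCCXCIX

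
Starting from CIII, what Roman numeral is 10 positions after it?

CIII = 103
103 + 10 = 113

CXIII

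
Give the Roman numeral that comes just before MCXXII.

MCXXII = 1122, so the previous integer is 1122 - 1 = 1121

MCXXI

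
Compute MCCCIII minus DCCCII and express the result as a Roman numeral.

MCCCIII = 1303
DCCCII = 802
1303 - 802 = 501

DI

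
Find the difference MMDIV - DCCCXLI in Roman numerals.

MMDIV = 2504
DCCCXLI = 841
2504 - 841 = 1663

MDCLXIII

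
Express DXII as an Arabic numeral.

DXII: D=500, X=10, I=1, I=1
500 + 10 + 1 + 1 = 512

512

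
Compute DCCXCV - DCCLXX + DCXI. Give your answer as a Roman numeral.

DCCXCV = 795, DCCLXX = 770, DCXI = 611
795 - 770 = 25
25 + 611 = 636

DCXXXVI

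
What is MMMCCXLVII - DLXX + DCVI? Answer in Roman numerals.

MMMCCXLVII = 3247, DLXX = 570, DCVI = 606
3247 - 570 = 2677
2677 + 606 = 3283

MMMCCLXXXIII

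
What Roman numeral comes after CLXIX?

CLXIX = 169; next is 170

CLXX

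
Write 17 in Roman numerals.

Convert 17 to Roman numerals:
  17 contains 1×10 (X)
  7 contains 1×5 (V)
  2 contains 2×1 (II)

XVII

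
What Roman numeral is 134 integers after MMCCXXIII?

MMCCXXIII = 2223
2223 + 134 = 2357

MMCCCLVII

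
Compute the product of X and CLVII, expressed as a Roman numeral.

X = 10
CLVII = 157
10 × 157 = 1570

MDLXX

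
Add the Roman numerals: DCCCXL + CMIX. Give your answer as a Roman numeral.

DCCCXL = 840
CMIX = 909
840 + 909 = 1749

MDCCXLIX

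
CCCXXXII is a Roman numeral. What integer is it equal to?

CCCXXXII: C=100, C=100, C=100, X=10, X=10, X=10, I=1, I=1
100 + 100 + 100 + 10 + 10 + 10 + 1 + 1 = 332

332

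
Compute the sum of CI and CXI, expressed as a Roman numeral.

CI = 101
CXI = 111
101 + 111 = 212

CCXII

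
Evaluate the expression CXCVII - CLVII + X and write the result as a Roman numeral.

CXCVII = 197, CLVII = 157, X = 10
197 - 157 = 40
40 + 10 = 50

L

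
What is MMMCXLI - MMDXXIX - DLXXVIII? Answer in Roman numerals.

MMMCXLI = 3141, MMDXXIX = 2529, DLXXVIII = 578
3141 - 2529 = 612
612 - 578 = 34

XXXIV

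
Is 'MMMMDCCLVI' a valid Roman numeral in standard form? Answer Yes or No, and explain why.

'MMMMDCCLVI': More than 3 consecutive M's

No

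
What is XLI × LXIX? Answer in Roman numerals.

XLI = 41
LXIX = 69
41 × 69 = 2829

MMDCCCXXIX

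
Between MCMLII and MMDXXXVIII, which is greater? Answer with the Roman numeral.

MCMLII = 1952
MMDXXXVIII = 2538
2538 is larger

MMDXXXVIII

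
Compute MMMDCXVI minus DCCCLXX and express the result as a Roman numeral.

MMMDCXVI = 3616
DCCCLXX = 870
3616 - 870 = 2746

MMDCCXLVI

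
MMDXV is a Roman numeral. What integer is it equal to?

MMDXV: M=1000, M=1000, D=500, X=10, V=5
1000 + 1000 + 500 + 10 + 5 = 2515

2515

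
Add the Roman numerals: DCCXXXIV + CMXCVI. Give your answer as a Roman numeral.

DCCXXXIV = 734
CMXCVI = 996
734 + 996 = 1730

MDCCXXX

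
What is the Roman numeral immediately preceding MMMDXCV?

MMMDXCV = 3595; previous is 3594

MMMDXCIV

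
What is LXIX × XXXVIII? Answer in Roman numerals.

LXIX = 69
XXXVIII = 38
69 × 38 = 2622

MMDCXXII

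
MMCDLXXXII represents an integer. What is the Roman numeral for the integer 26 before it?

MMCDLXXXII = 2482
2482 - 26 = 2456

MMCDLVI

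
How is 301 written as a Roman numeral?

Convert 301 to Roman numerals:
  301 contains 3×100 (CCC)
  1 contains 1×1 (I)

CCCI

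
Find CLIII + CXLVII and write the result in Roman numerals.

CLIII = 153
CXLVII = 147
153 + 147 = 300

CCC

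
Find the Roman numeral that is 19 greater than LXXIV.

LXXIV = 74
74 + 19 = 93

XCIII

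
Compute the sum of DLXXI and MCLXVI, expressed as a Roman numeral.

DLXXI = 571
MCLXVI = 1166
571 + 1166 = 1737

MDCCXXXVII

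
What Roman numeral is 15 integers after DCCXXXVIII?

DCCXXXVIII = 738
738 + 15 = 753

DCCLIII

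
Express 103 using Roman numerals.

Convert 103 to Roman numerals:
  103 contains 1×100 (C)
  3 contains 3×1 (III)

CIII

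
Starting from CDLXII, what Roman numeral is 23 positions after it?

CDLXII = 462
462 + 23 = 485

CDLXXXV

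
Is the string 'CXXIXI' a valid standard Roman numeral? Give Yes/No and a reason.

'CXXIXI': I cannot come right after the subtractive pair IX: once I is subtracted in IX, the next symbol must be smaller than I

No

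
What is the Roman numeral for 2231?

Convert 2231 to Roman numerals:
  2231 contains 2×1000 (MM)
  231 contains 2×100 (CC)
  31 contains 3×10 (XXX)
  1 contains 1×1 (I)

MMCCXXXI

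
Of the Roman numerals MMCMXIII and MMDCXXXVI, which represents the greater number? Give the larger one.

MMCMXIII = 2913
MMDCXXXVI = 2636
2913 is larger

MMCMXIII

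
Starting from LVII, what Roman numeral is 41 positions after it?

LVII = 57
57 + 41 = 98

XCVIII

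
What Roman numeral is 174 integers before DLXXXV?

DLXXXV = 585
585 - 174 = 411

CDXI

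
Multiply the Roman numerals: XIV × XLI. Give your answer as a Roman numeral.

XIV = 14
XLI = 41
14 × 41 = 574

DLXXIV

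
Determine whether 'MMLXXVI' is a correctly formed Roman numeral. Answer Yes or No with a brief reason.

'MMLXXVI': Check the rules: uses only the symbols I, V, X, L, C, D, M; no symbol is repeated more than three times in a row; V, L and D each appear at most once; no smaller symbol precedes a larger one (values never increase from left to right). Value: M (1000) + M (1000) + L (50) + X (10) + X (10) + V (5) + I (1) = 2076. So it is a valid standard Roman numeral.

Yes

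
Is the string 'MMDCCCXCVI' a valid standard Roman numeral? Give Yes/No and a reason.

'MMDCCCXCVI': Check the rules: uses only the symbols I, V, X, L, C, D, M; no symbol is repeated more than three times in a row; V, L and D each appear at most once; the only place a smaller symbol precedes a larger one is the allowed subtractive pair XC, the symbol right after such a pair (if any) is smaller than the pair's first symbol, and otherwise the values never increase from left to right. Value: M (1000) + M (1000) + D (500) + C (100) + C (100) + C (100) + XC (90) + V (5) + I (1) = 2896. So it is a valid standard Roman numeral.

Yes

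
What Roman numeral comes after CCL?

CCL = 250, so the next integer is 250 + 1 = 251

CCLI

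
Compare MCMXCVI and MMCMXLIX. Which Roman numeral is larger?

MCMXCVI = 1996
MMCMXLIX = 2949
2949 is larger

MMCMXLIX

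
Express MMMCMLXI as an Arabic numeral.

MMMCMLXI: M=1000, M=1000, M=1000, CM=900, L=50, X=10, I=1
1000 + 1000 + 1000 + 900 + 50 + 10 + 1 = 3961

3961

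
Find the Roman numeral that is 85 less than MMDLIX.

MMDLIX = 2559
2559 - 85 = 2474

MMCDLXXIV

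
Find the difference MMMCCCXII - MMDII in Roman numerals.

MMMCCCXII = 3312
MMDII = 2502
3312 - 2502 = 810

DCCCX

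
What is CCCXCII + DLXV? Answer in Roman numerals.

CCCXCII = 392
DLXV = 565
392 + 565 = 957

CMLVII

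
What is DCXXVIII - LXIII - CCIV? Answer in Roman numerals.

DCXXVIII = 628, LXIII = 63, CCIV = 204
628 - 63 = 565
565 - 204 = 361

CCCLXI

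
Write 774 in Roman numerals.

Convert 774 to Roman numerals:
  774 contains 1×500 (D)
  274 contains 2×100 (CC)
  74 contains 1×50 (L)
  24 contains 2×10 (XX)
  4 contains 1×4 (IV)

DCCLXXIV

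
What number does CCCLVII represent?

CCCLVII: C=100, C=100, C=100, L=50, V=5, I=1, I=1
100 + 100 + 100 + 50 + 5 + 1 + 1 = 357

357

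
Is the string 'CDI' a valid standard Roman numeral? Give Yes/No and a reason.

'CDI': Check the rules: uses only the symbols I, V, X, L, C, D, M; no symbol is repeated more than three times in a row; V, L and D each appear at most once; the only place a smaller symbol precedes a larger one is the allowed subtractive pair CD, the symbol right after such a pair (if any) is smaller than the pair's first symbol, and otherwise the values never increase from left to right. Value: CD (400) + I (1) = 401. So it is a valid standard Roman numeral.

Yes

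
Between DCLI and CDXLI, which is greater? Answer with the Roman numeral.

DCLI = 651
CDXLI = 441
651 is larger

DCLI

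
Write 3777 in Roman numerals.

Convert 3777 to Roman numerals:
  3777 contains 3×1000 (MMM)
  777 contains 1×500 (D)
  277 contains 2×100 (CC)
  77 contains 1×50 (L)
  27 contains 2×10 (XX)
  7 contains 1×5 (V)
  2 contains 2×1 (II)

MMMDCCLXXVII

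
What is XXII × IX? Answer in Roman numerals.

XXII = 22
IX = 9
22 × 9 = 198

CXCVIII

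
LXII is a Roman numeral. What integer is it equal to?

LXII: L=50, X=10, I=1, I=1
50 + 10 + 1 + 1 = 62

62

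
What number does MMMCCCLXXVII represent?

MMMCCCLXXVII: M=1000, M=1000, M=1000, C=100, C=100, C=100, L=50, X=10, X=10, V=5, I=1, I=1
1000 + 1000 + 1000 + 100 + 100 + 100 + 50 + 10 + 10 + 5 + 1 + 1 = 3377

3377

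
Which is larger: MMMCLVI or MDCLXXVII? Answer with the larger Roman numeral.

MMMCLVI = 3156
MDCLXXVII = 1677
3156 is larger

MMMCLVI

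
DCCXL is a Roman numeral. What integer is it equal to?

DCCXL: D=500, C=100, C=100, XL=40
500 + 100 + 100 + 40 = 740

740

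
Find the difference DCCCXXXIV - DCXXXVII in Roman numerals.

DCCCXXXIV = 834
DCXXXVII = 637
834 - 637 = 197

CXCVII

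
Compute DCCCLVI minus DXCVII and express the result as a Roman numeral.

DCCCLVI = 856
DXCVII = 597
856 - 597 = 259

CCLIX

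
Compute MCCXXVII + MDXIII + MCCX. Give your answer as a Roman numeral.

MCCXXVII = 1227, MDXIII = 1513, MCCX = 1210
1227 + 1513 = 2740
2740 + 1210 = 3950

MMMCML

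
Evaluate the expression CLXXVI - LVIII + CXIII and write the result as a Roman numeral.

CLXXVI = 176, LVIII = 58, CXIII = 113
176 - 58 = 118
118 + 113 = 231

CCXXXI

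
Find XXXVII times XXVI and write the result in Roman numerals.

XXXVII = 37
XXVI = 26
37 × 26 = 962

CMLXII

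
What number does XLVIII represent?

XLVIII: XL=40, V=5, I=1, I=1, I=1
40 + 5 + 1 + 1 + 1 = 48

48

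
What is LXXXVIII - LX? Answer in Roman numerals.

LXXXVIII = 88
LX = 60
88 - 60 = 28

XXVIII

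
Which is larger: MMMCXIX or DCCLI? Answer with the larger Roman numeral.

MMMCXIX = 3119
DCCLI = 751
3119 is larger

MMMCXIX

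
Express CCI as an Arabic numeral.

CCI: C=100, C=100, I=1
100 + 100 + 1 = 201

201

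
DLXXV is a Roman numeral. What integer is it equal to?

DLXXV: D=500, L=50, X=10, X=10, V=5
500 + 50 + 10 + 10 + 5 = 575

575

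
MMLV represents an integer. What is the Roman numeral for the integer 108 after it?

MMLV = 2055
2055 + 108 = 2163

MMCLXIII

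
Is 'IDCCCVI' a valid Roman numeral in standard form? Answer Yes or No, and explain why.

'IDCCCVI': Invalid subtractive combination: ID

No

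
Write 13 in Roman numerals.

Convert 13 to Roman numerals:
  13 contains 1×10 (X)
  3 contains 3×1 (III)

XIII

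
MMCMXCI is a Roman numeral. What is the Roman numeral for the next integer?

MMCMXCI = 2991, so the next integer is 2991 + 1 = 2992

MMCMXCII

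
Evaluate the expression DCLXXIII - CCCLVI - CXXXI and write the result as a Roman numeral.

DCLXXIII = 673, CCCLVI = 356, CXXXI = 131
673 - 356 = 317
317 - 131 = 186

CLXXXVI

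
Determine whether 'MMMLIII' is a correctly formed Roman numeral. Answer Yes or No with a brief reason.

'MMMLIII': Check the rules: uses only the symbols I, V, X, L, C, D, M; no symbol is repeated more than three times in a row; V, L and D each appear at most once; no smaller symbol precedes a larger one (values never increase from left to right). Value: M (1000) + M (1000) + M (1000) + L (50) + I (1) + I (1) + I (1) = 3053. So it is a valid standard Roman numeral.

Yes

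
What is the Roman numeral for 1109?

Convert 1109 to Roman numerals:
  1109 contains 1×1000 (M)
  109 contains 1×100 (C)
  9 contains 1×9 (IX)

MCIX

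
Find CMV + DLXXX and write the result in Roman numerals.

CMV = 905
DLXXX = 580
905 + 580 = 1485

MCDLXXXV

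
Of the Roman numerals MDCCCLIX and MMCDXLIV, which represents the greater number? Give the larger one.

MDCCCLIX = 1859
MMCDXLIV = 2444
2444 is larger

MMCDXLIV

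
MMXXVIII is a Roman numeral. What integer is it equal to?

MMXXVIII: M=1000, M=1000, X=10, X=10, V=5, I=1, I=1, I=1
1000 + 1000 + 10 + 10 + 5 + 1 + 1 + 1 = 2028

2028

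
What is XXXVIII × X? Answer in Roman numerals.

XXXVIII = 38
X = 10
38 × 10 = 380

CCCLXXX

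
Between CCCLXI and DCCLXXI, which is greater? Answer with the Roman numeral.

CCCLXI = 361
DCCLXXI = 771
771 is larger

DCCLXXI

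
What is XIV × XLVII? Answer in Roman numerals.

XIV = 14
XLVII = 47
14 × 47 = 658

DCLVIII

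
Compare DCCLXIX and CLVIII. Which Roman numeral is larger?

DCCLXIX = 769
CLVIII = 158
769 is larger

DCCLXIX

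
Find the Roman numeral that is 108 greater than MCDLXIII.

MCDLXIII = 1463
1463 + 108 = 1571

MDLXXI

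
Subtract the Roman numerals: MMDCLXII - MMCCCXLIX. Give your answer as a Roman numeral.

MMDCLXII = 2662
MMCCCXLIX = 2349
2662 - 2349 = 313

CCCXIII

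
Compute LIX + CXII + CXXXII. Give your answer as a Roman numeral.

LIX = 59, CXII = 112, CXXXII = 132
59 + 112 = 171
171 + 132 = 303

CCCIII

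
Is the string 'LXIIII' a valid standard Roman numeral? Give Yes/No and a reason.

'LXIIII': More than 3 consecutive I's

No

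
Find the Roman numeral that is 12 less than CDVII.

CDVII = 407
407 - 12 = 395

CCCXCV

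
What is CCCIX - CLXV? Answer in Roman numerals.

CCCIX = 309
CLXV = 165
309 - 165 = 144

CXLIV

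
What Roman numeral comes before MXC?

MXC = 1090; previous is 1089

MLXXXIX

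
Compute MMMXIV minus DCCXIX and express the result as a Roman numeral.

MMMXIV = 3014
DCCXIX = 719
3014 - 719 = 2295

MMCCXCV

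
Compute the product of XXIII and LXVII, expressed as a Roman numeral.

XXIII = 23
LXVII = 67
23 × 67 = 1541

MDXLI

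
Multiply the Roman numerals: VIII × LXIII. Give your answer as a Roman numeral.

VIII = 8
LXIII = 63
8 × 63 = 504

DIV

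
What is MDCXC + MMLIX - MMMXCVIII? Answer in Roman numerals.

MDCXC = 1690, MMLIX = 2059, MMMXCVIII = 3098
1690 + 2059 = 3749
3749 - 3098 = 651

DCLI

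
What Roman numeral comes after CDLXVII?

CDLXVII = 467; next is 468

CDLXVIII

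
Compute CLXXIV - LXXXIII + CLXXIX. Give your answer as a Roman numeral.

CLXXIV = 174, LXXXIII = 83, CLXXIX = 179
174 - 83 = 91
91 + 179 = 270

CCLXX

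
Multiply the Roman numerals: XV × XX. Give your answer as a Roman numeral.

XV = 15
XX = 20
15 × 20 = 300

CCC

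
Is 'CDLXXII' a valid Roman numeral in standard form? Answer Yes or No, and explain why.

'CDLXXII': Check the rules: uses only the symbols I, V, X, L, C, D, M; no symbol is repeated more than three times in a row; V, L and D each appear at most once; the only place a smaller symbol precedes a larger one is the allowed subtractive pair CD, the symbol right after such a pair (if any) is smaller than the pair's first symbol, and otherwise the values never increase from left to right. Value: CD (400) + L (50) + X (10) + X (10) + I (1) + I (1) = 472. So it is a valid standard Roman numeral.

Yes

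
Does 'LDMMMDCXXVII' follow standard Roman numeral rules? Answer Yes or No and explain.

'LDMMMDCXXVII': D should not appear more than once

No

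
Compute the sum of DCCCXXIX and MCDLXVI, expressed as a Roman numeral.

DCCCXXIX = 829
MCDLXVI = 1466
829 + 1466 = 2295

MMCCXCV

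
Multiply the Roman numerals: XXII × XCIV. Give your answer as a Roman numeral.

XXII = 22
XCIV = 94
22 × 94 = 2068

MMLXVIII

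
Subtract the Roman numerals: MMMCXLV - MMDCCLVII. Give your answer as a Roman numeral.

MMMCXLV = 3145
MMDCCLVII = 2757
3145 - 2757 = 388

CCCLXXXVIII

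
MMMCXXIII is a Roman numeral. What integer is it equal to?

MMMCXXIII: M=1000, M=1000, M=1000, C=100, X=10, X=10, I=1, I=1, I=1
1000 + 1000 + 1000 + 100 + 10 + 10 + 1 + 1 + 1 = 3123

3123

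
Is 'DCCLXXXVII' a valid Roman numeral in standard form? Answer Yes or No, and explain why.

'DCCLXXXVII': Check the rules: uses only the symbols I, V, X, L, C, D, M; no symbol is repeated more than three times in a row; V, L and D each appear at most once; no smaller symbol precedes a larger one (values never increase from left to right). Value: D (500) + C (100) + C (100) + L (50) + X (10) + X (10) + X (10) + V (5) + I (1) + I (1) = 787. So it is a valid standard Roman numeral.

Yes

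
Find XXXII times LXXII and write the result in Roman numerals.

XXXII = 32
LXXII = 72
32 × 72 = 2304

MMCCCIV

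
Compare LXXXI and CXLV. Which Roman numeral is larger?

LXXXI = 81
CXLV = 145
145 is larger

CXLV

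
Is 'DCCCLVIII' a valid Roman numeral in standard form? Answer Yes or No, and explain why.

'DCCCLVIII': Check the rules: uses only the symbols I, V, X, L, C, D, M; no symbol is repeated more than three times in a row; V, L and D each appear at most once; no smaller symbol precedes a larger one (values never increase from left to right). Value: D (500) + C (100) + C (100) + C (100) + L (50) + V (5) + I (1) + I (1) + I (1) = 858. So it is a valid standard Roman numeral.

Yes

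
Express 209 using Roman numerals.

Convert 209 to Roman numerals:
  209 contains 2×100 (CC)
  9 contains 1×9 (IX)

CCIX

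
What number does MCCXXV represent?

MCCXXV: M=1000, C=100, C=100, X=10, X=10, V=5
1000 + 100 + 100 + 10 + 10 + 5 = 1225

1225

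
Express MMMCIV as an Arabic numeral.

MMMCIV: M=1000, M=1000, M=1000, C=100, IV=4
1000 + 1000 + 1000 + 100 + 4 = 3104

3104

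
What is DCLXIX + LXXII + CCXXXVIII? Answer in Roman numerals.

DCLXIX = 669, LXXII = 72, CCXXXVIII = 238
669 + 72 = 741
741 + 238 = 979

CMLXXIX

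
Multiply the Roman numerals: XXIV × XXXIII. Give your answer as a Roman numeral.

XXIV = 24
XXXIII = 33
24 × 33 = 792

DCCXCII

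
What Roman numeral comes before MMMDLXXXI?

MMMDLXXXI = 3581; previous is 3580

MMMDLXXX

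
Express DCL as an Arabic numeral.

DCL: D=500, C=100, L=50
500 + 100 + 50 = 650

650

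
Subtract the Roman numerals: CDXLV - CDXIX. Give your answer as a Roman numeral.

CDXLV = 445
CDXIX = 419
445 - 419 = 26

XXVI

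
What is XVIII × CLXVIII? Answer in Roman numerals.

XVIII = 18
CLXVIII = 168
18 × 168 = 3024

MMMXXIV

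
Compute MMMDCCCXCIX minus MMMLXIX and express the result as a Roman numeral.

MMMDCCCXCIX = 3899
MMMLXIX = 3069
3899 - 3069 = 830

DCCCXXX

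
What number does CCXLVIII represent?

CCXLVIII: C=100, C=100, XL=40, V=5, I=1, I=1, I=1
100 + 100 + 40 + 5 + 1 + 1 + 1 = 248

248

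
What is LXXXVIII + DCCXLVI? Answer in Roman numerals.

LXXXVIII = 88
DCCXLVI = 746
88 + 746 = 834

DCCCXXXIV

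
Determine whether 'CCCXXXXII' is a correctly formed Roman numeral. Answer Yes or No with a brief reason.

'CCCXXXXII': More than 3 consecutive X's

No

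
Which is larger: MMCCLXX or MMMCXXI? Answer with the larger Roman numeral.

MMCCLXX = 2270
MMMCXXI = 3121
3121 is larger

MMMCXXI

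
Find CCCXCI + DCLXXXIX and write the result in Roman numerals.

CCCXCI = 391
DCLXXXIX = 689
391 + 689 = 1080

MLXXX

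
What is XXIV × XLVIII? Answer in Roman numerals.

XXIV = 24
XLVIII = 48
24 × 48 = 1152

MCLII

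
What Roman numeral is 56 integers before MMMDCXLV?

MMMDCXLV = 3645
3645 - 56 = 3589

MMMDLXXXIX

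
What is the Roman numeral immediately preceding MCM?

MCM = 1900, so the previous integer is 1900 - 1 = 1899

MDCCCXCIX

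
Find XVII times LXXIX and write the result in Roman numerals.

XVII = 17
LXXIX = 79
17 × 79 = 1343

MCCCXLIII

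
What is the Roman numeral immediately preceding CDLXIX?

CDLXIX = 469, so the previous integer is 469 - 1 = 468

CDLXVIII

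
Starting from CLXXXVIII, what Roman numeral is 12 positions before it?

CLXXXVIII = 188
188 - 12 = 176

CLXXVI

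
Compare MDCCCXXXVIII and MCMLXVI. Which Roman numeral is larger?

MDCCCXXXVIII = 1838
MCMLXVI = 1966
1966 is larger

MCMLXVI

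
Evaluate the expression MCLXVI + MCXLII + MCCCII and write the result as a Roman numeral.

MCLXVI = 1166, MCXLII = 1142, MCCCII = 1302
1166 + 1142 = 2308
2308 + 1302 = 3610

MMMDCX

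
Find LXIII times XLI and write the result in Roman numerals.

LXIII = 63
XLI = 41
63 × 41 = 2583

MMDLXXXIII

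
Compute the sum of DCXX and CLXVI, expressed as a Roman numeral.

DCXX = 620
CLXVI = 166
620 + 166 = 786

DCCLXXXVI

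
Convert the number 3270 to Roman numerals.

Convert 3270 to Roman numerals:
  3270 contains 3×1000 (MMM)
  270 contains 2×100 (CC)
  70 contains 1×50 (L)
  20 contains 2×10 (XX)

MMMCCLXX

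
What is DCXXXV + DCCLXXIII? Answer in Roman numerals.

DCXXXV = 635
DCCLXXIII = 773
635 + 773 = 1408

MCDVIII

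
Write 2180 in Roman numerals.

Convert 2180 to Roman numerals:
  2180 contains 2×1000 (MM)
  180 contains 1×100 (C)
  80 contains 1×50 (L)
  30 contains 3×10 (XXX)

MMCLXXX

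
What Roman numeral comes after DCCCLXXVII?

DCCCLXXVII = 877, so the next integer is 877 + 1 = 878

DCCCLXXVIII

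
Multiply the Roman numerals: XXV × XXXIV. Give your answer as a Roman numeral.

XXV = 25
XXXIV = 34
25 × 34 = 850

DCCCL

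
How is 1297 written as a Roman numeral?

Convert 1297 to Roman numerals:
  1297 contains 1×1000 (M)
  297 contains 2×100 (CC)
  97 contains 1×90 (XC)
  7 contains 1×5 (V)
  2 contains 2×1 (II)

MCCXCVII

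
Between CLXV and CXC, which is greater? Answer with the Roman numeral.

CLXV = 165
CXC = 190
190 is larger

CXC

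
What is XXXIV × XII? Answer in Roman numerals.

XXXIV = 34
XII = 12
34 × 12 = 408

CDVIII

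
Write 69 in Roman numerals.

Convert 69 to Roman numerals:
  69 contains 1×50 (L)
  19 contains 1×10 (X)
  9 contains 1×9 (IX)

LXIX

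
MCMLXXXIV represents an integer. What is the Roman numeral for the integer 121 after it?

MCMLXXXIV = 1984
1984 + 121 = 2105

MMCV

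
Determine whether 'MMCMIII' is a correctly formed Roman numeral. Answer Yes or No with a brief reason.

'MMCMIII': Check the rules: uses only the symbols I, V, X, L, C, D, M; no symbol is repeated more than three times in a row; V, L and D each appear at most once; the only place a smaller symbol precedes a larger one is the allowed subtractive pair CM, the symbol right after such a pair (if any) is smaller than the pair's first symbol, and otherwise the values never increase from left to right. Value: M (1000) + M (1000) + CM (900) + I (1) + I (1) + I (1) = 2903. So it is a valid standard Roman numeral.

Yes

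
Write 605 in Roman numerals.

Convert 605 to Roman numerals:
  605 contains 1×500 (D)
  105 contains 1×100 (C)
  5 contains 1×5 (V)

DCV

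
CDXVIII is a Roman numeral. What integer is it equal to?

CDXVIII: CD=400, X=10, V=5, I=1, I=1, I=1
400 + 10 + 5 + 1 + 1 + 1 = 418

418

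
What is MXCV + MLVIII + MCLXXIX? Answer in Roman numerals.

MXCV = 1095, MLVIII = 1058, MCLXXIX = 1179
1095 + 1058 = 2153
2153 + 1179 = 3332

MMMCCCXXXII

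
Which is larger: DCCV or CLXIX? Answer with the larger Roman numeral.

DCCV = 705
CLXIX = 169
705 is larger

DCCV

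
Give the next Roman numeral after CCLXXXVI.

CCLXXXVI = 286; next is 287

CCLXXXVII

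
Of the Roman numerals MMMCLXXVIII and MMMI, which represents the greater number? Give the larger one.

MMMCLXXVIII = 3178
MMMI = 3001
3178 is larger

MMMCLXXVIII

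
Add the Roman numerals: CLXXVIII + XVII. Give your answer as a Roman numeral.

CLXXVIII = 178
XVII = 17
178 + 17 = 195

CXCV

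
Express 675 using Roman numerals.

Convert 675 to Roman numerals:
  675 contains 1×500 (D)
  175 contains 1×100 (C)
  75 contains 1×50 (L)
  25 contains 2×10 (XX)
  5 contains 1×5 (V)

DCLXXV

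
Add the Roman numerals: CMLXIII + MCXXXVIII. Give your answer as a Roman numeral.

CMLXIII = 963
MCXXXVIII = 1138
963 + 1138 = 2101

MMCI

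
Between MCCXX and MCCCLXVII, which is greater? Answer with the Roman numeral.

MCCXX = 1220
MCCCLXVII = 1367
1367 is larger

MCCCLXVII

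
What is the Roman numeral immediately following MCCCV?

MCCCV = 1305; next is 1306

MCCCVI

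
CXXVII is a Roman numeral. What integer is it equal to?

CXXVII: C=100, X=10, X=10, V=5, I=1, I=1
100 + 10 + 10 + 5 + 1 + 1 = 127

127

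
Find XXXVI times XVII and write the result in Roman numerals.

XXXVI = 36
XVII = 17
36 × 17 = 612

DCXII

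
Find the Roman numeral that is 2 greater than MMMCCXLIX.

MMMCCXLIX = 3249
3249 + 2 = 3251

MMMCCLI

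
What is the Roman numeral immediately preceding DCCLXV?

DCCLXV = 765; previous is 764

DCCLXIV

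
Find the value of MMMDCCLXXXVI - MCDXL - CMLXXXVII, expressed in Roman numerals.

MMMDCCLXXXVI = 3786, MCDXL = 1440, CMLXXXVII = 987
3786 - 1440 = 2346
2346 - 987 = 1359

MCCCLIX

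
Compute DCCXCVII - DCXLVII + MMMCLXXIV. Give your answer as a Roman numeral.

DCCXCVII = 797, DCXLVII = 647, MMMCLXXIV = 3174
797 - 647 = 150
150 + 3174 = 3324

MMMCCCXXIV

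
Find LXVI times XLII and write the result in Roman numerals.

LXVI = 66
XLII = 42
66 × 42 = 2772

MMDCCLXXII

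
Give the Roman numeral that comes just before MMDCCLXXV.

MMDCCLXXV = 2775; previous is 2774

MMDCCLXXIV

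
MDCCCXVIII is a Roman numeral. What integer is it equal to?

MDCCCXVIII: M=1000, D=500, C=100, C=100, C=100, X=10, V=5, I=1, I=1, I=1
1000 + 500 + 100 + 100 + 100 + 10 + 5 + 1 + 1 + 1 = 1818

1818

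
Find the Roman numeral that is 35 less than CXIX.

CXIX = 119
119 - 35 = 84

LXXXIV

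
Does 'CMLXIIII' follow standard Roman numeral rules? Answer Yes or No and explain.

'CMLXIIII': More than 3 consecutive I's

No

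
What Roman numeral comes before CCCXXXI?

CCCXXXI = 331, so the previous integer is 331 - 1 = 330

CCCXXX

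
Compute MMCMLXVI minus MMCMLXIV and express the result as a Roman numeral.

MMCMLXVI = 2966
MMCMLXIV = 2964
2966 - 2964 = 2

II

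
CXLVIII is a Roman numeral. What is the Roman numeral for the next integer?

CXLVIII = 148; next is 149

CXLIX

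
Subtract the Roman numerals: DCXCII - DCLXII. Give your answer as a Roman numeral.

DCXCII = 692
DCLXII = 662
692 - 662 = 30

XXX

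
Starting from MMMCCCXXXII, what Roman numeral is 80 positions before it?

MMMCCCXXXII = 3332
3332 - 80 = 3252

MMMCCLII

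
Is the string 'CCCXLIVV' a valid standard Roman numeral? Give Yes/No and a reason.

'CCCXLIVV': V should not appear more than once

No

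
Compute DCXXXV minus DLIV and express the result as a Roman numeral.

DCXXXV = 635
DLIV = 554
635 - 554 = 81

LXXXI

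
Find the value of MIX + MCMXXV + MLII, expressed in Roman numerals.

MIX = 1009, MCMXXV = 1925, MLII = 1052
1009 + 1925 = 2934
2934 + 1052 = 3986

MMMCMLXXXVI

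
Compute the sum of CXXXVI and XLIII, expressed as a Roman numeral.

CXXXVI = 136
XLIII = 43
136 + 43 = 179

CLXXIX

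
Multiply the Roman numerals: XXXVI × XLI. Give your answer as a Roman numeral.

XXXVI = 36
XLI = 41
36 × 41 = 1476

MCDLXXVI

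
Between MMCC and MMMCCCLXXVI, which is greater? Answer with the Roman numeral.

MMCC = 2200
MMMCCCLXXVI = 3376
3376 is larger

MMMCCCLXXVI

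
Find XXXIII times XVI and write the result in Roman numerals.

XXXIII = 33
XVI = 16
33 × 16 = 528

DXXVIII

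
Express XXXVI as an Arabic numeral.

XXXVI: X=10, X=10, X=10, V=5, I=1
10 + 10 + 10 + 5 + 1 = 36

36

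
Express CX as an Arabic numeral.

CX: C=100, X=10
100 + 10 = 110

110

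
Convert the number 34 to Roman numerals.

Convert 34 to Roman numerals:
  34 contains 3×10 (XXX)
  4 contains 1×4 (IV)

XXXIV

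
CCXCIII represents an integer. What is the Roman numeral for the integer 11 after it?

CCXCIII = 293
293 + 11 = 304

CCCIV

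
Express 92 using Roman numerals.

Convert 92 to Roman numerals:
  92 contains 1×90 (XC)
  2 contains 2×1 (II)

XCII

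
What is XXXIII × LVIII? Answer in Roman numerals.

XXXIII = 33
LVIII = 58
33 × 58 = 1914

MCMXIV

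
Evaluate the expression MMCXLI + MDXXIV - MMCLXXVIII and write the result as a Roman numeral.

MMCXLI = 2141, MDXXIV = 1524, MMCLXXVIII = 2178
2141 + 1524 = 3665
3665 - 2178 = 1487

MCDLXXXVII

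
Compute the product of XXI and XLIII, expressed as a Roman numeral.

XXI = 21
XLIII = 43
21 × 43 = 903

CMIII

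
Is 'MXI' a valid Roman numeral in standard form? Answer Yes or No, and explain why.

'MXI': Check the rules: uses only the symbols I, V, X, L, C, D, M; no symbol is repeated more than three times in a row; V, L and D each appear at most once; no smaller symbol precedes a larger one (values never increase from left to right). Value: M (1000) + X (10) + I (1) = 1011. So it is a valid standard Roman numeral.

Yes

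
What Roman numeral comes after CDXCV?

CDXCV = 495, so the next integer is 495 + 1 = 496

CDXCVI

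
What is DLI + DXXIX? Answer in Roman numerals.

DLI = 551
DXXIX = 529
551 + 529 = 1080

MLXXX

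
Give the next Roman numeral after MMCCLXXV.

MMCCLXXV = 2275, so the next integer is 2275 + 1 = 2276

MMCCLXXVI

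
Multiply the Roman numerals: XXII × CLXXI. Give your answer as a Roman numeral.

XXII = 22
CLXXI = 171
22 × 171 = 3762

MMMDCCLXII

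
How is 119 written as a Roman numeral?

Convert 119 to Roman numerals:
  119 contains 1×100 (C)
  19 contains 1×10 (X)
  9 contains 1×9 (IX)

CXIX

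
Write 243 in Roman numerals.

Convert 243 to Roman numerals:
  243 contains 2×100 (CC)
  43 contains 1×40 (XL)
  3 contains 3×1 (III)

CCXLIII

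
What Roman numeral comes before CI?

CI = 101; previous is 100

C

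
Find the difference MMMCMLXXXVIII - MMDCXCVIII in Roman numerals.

MMMCMLXXXVIII = 3988
MMDCXCVIII = 2698
3988 - 2698 = 1290

MCCXC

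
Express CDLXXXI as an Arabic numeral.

CDLXXXI: CD=400, L=50, X=10, X=10, X=10, I=1
400 + 50 + 10 + 10 + 10 + 1 = 481

481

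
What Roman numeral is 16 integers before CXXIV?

CXXIV = 124
124 - 16 = 108

CVIII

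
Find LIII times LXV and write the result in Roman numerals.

LIII = 53
LXV = 65
53 × 65 = 3445

MMMCDXLV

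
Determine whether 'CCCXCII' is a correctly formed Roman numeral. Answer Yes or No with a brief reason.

'CCCXCII': Check the rules: uses only the symbols I, V, X, L, C, D, M; no symbol is repeated more than three times in a row; V, L and D each appear at most once; the only place a smaller symbol precedes a larger one is the allowed subtractive pair XC, the symbol right after such a pair (if any) is smaller than the pair's first symbol, and otherwise the values never increase from left to right. Value: C (100) + C (100) + C (100) + XC (90) + I (1) + I (1) = 392. So it is a valid standard Roman numeral.

Yes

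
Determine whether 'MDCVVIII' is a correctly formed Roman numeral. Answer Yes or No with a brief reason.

'MDCVVIII': V should not appear more than once

No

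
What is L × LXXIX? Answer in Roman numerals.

L = 50
LXXIX = 79
50 × 79 = 3950

MMMCML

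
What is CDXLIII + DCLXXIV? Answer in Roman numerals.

CDXLIII = 443
DCLXXIV = 674
443 + 674 = 1117

MCXVII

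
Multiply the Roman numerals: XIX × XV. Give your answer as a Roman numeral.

XIX = 19
XV = 15
19 × 15 = 285

CCLXXXV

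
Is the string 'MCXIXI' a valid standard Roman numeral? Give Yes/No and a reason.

'MCXIXI': I cannot come right after the subtractive pair IX: once I is subtracted in IX, the next symbol must be smaller than I

No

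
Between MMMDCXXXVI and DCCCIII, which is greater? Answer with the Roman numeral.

MMMDCXXXVI = 3636
DCCCIII = 803
3636 is larger

MMMDCXXXVI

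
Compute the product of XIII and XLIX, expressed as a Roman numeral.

XIII = 13
XLIX = 49
13 × 49 = 637

DCXXXVII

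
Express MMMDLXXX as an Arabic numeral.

MMMDLXXX: M=1000, M=1000, M=1000, D=500, L=50, X=10, X=10, X=10
1000 + 1000 + 1000 + 500 + 50 + 10 + 10 + 10 = 3580

3580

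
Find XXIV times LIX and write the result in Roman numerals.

XXIV = 24
LIX = 59
24 × 59 = 1416

MCDXVI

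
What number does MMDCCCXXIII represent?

MMDCCCXXIII: M=1000, M=1000, D=500, C=100, C=100, C=100, X=10, X=10, I=1, I=1, I=1
1000 + 1000 + 500 + 100 + 100 + 100 + 10 + 10 + 1 + 1 + 1 = 2823

2823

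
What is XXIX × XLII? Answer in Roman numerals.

XXIX = 29
XLII = 42
29 × 42 = 1218

MCCXVIII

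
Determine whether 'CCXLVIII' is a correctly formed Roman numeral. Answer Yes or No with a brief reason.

'CCXLVIII': Check the rules: uses only the symbols I, V, X, L, C, D, M; no symbol is repeated more than three times in a row; V, L and D each appear at most once; the only place a smaller symbol precedes a larger one is the allowed subtractive pair XL, the symbol right after such a pair (if any) is smaller than the pair's first symbol, and otherwise the values never increase from left to right. Value: C (100) + C (100) + XL (40) + V (5) + I (1) + I (1) + I (1) = 248. So it is a valid standard Roman numeral.

Yes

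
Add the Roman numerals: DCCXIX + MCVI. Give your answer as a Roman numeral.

DCCXIX = 719
MCVI = 1106
719 + 1106 = 1825

MDCCCXXV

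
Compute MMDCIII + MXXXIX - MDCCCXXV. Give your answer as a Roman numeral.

MMDCIII = 2603, MXXXIX = 1039, MDCCCXXV = 1825
2603 + 1039 = 3642
3642 - 1825 = 1817

MDCCCXVII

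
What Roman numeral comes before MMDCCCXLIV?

MMDCCCXLIV = 2844; previous is 2843

MMDCCCXLIII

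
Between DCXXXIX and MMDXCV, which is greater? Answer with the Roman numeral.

DCXXXIX = 639
MMDXCV = 2595
2595 is larger

MMDXCV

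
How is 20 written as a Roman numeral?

Convert 20 to Roman numerals:
  20 contains 2×10 (XX)

XX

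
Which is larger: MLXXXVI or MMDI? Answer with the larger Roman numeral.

MLXXXVI = 1086
MMDI = 2501
2501 is larger

MMDI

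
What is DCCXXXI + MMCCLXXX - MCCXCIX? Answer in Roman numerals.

DCCXXXI = 731, MMCCLXXX = 2280, MCCXCIX = 1299
731 + 2280 = 3011
3011 - 1299 = 1712

MDCCXII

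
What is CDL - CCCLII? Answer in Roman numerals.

CDL = 450
CCCLII = 352
450 - 352 = 98

XCVIII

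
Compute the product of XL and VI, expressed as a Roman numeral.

XL = 40
VI = 6
40 × 6 = 240

CCXL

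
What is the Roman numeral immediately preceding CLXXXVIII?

CLXXXVIII = 188, so the previous integer is 188 - 1 = 187

CLXXXVII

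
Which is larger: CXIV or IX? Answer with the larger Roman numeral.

CXIV = 114
IX = 9
114 is larger

CXIV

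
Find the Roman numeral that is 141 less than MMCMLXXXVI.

MMCMLXXXVI = 2986
2986 - 141 = 2845

MMDCCCXLV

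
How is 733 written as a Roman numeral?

Convert 733 to Roman numerals:
  733 contains 1×500 (D)
  233 contains 2×100 (CC)
  33 contains 3×10 (XXX)
  3 contains 3×1 (III)

DCCXXXIII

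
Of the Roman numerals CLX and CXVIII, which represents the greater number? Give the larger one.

CLX = 160
CXVIII = 118
160 is larger

CLX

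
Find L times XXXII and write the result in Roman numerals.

L = 50
XXXII = 32
50 × 32 = 1600

MDC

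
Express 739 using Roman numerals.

Convert 739 to Roman numerals:
  739 contains 1×500 (D)
  239 contains 2×100 (CC)
  39 contains 3×10 (XXX)
  9 contains 1×9 (IX)

DCCXXXIX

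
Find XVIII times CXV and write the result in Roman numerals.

XVIII = 18
CXV = 115
18 × 115 = 2070

MMLXX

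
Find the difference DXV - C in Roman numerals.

DXV = 515
C = 100
515 - 100 = 415

CDXV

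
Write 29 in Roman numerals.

Convert 29 to Roman numerals:
  29 contains 2×10 (XX)
  9 contains 1×9 (IX)

XXIX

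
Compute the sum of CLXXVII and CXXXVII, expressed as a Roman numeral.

CLXXVII = 177
CXXXVII = 137
177 + 137 = 314

CCCXIV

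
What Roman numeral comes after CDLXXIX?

CDLXXIX = 479; next is 480

CDLXXX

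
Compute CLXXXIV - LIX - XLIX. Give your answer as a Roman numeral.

CLXXXIV = 184, LIX = 59, XLIX = 49
184 - 59 = 125
125 - 49 = 76

LXXVI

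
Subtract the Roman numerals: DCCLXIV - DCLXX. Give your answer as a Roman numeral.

DCCLXIV = 764
DCLXX = 670
764 - 670 = 94

XCIV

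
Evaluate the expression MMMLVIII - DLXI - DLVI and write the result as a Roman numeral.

MMMLVIII = 3058, DLXI = 561, DLVI = 556
3058 - 561 = 2497
2497 - 556 = 1941

MCMXLI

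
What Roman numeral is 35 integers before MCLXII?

MCLXII = 1162
1162 - 35 = 1127

MCXXVII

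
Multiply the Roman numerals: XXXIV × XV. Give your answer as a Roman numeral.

XXXIV = 34
XV = 15
34 × 15 = 510

DX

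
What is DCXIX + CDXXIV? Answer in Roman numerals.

DCXIX = 619
CDXXIV = 424
619 + 424 = 1043

MXLIII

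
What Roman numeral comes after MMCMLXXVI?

MMCMLXXVI = 2976, so the next integer is 2976 + 1 = 2977

MMCMLXXVII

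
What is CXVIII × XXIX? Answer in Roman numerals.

CXVIII = 118
XXIX = 29
118 × 29 = 3422

MMMCDXXII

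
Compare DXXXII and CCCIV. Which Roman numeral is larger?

DXXXII = 532
CCCIV = 304
532 is larger

DXXXII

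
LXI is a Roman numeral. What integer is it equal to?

LXI: L=50, X=10, I=1
50 + 10 + 1 = 61

61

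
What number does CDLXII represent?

CDLXII: CD=400, L=50, X=10, I=1, I=1
400 + 50 + 10 + 1 + 1 = 462

462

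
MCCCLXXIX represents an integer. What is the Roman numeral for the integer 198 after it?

MCCCLXXIX = 1379
1379 + 198 = 1577

MDLXXVII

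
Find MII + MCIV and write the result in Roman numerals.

MII = 1002
MCIV = 1104
1002 + 1104 = 2106

MMCVI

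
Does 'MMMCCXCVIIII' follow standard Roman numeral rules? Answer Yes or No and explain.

'MMMCCXCVIIII': More than 3 consecutive I's

No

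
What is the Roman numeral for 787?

Convert 787 to Roman numerals:
  787 contains 1×500 (D)
  287 contains 2×100 (CC)
  87 contains 1×50 (L)
  37 contains 3×10 (XXX)
  7 contains 1×5 (V)
  2 contains 2×1 (II)

DCCLXXXVII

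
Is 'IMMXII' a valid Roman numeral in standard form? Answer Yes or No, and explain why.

'IMMXII': Invalid subtractive combination: IM

No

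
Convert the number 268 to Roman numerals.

Convert 268 to Roman numerals:
  268 contains 2×100 (CC)
  68 contains 1×50 (L)
  18 contains 1×10 (X)
  8 contains 1×5 (V)
  3 contains 3×1 (III)

CCLXVIII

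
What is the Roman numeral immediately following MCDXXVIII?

MCDXXVIII = 1428, so the next integer is 1428 + 1 = 1429

MCDXXIX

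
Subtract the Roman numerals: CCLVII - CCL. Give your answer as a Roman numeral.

CCLVII = 257
CCL = 250
257 - 250 = 7

VII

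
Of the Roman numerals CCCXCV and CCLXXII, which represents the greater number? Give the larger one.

CCCXCV = 395
CCLXXII = 272
395 is larger

CCCXCV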